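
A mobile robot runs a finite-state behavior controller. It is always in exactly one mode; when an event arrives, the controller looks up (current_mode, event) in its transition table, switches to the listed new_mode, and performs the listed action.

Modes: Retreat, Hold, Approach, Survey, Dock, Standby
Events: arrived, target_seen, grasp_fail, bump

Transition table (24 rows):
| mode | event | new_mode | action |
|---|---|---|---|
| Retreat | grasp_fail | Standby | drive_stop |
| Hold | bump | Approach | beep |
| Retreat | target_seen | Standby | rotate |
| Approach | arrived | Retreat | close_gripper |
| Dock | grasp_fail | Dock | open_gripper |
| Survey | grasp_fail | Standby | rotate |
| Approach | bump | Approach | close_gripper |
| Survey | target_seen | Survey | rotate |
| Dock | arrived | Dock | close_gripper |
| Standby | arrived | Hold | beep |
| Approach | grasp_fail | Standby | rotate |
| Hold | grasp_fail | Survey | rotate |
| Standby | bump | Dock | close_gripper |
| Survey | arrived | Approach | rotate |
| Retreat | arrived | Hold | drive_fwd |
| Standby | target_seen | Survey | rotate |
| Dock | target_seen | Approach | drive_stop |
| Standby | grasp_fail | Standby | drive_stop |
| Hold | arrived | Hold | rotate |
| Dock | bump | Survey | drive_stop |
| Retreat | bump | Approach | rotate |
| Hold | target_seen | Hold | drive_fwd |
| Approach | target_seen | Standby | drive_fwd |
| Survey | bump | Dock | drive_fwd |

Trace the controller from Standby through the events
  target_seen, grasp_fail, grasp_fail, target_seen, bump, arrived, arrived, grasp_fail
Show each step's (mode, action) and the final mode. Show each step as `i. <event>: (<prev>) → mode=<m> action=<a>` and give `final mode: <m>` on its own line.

final mode: Dock

1. target_seen: (Standby) → mode=Survey action=rotate
2. grasp_fail: (Survey) → mode=Standby action=rotate
3. grasp_fail: (Standby) → mode=Standby action=drive_stop
4. target_seen: (Standby) → mode=Survey action=rotate
5. bump: (Survey) → mode=Dock action=drive_fwd
6. arrived: (Dock) → mode=Dock action=close_gripper
7. arrived: (Dock) → mode=Dock action=close_gripper
8. grasp_fail: (Dock) → mode=Dock action=open_gripper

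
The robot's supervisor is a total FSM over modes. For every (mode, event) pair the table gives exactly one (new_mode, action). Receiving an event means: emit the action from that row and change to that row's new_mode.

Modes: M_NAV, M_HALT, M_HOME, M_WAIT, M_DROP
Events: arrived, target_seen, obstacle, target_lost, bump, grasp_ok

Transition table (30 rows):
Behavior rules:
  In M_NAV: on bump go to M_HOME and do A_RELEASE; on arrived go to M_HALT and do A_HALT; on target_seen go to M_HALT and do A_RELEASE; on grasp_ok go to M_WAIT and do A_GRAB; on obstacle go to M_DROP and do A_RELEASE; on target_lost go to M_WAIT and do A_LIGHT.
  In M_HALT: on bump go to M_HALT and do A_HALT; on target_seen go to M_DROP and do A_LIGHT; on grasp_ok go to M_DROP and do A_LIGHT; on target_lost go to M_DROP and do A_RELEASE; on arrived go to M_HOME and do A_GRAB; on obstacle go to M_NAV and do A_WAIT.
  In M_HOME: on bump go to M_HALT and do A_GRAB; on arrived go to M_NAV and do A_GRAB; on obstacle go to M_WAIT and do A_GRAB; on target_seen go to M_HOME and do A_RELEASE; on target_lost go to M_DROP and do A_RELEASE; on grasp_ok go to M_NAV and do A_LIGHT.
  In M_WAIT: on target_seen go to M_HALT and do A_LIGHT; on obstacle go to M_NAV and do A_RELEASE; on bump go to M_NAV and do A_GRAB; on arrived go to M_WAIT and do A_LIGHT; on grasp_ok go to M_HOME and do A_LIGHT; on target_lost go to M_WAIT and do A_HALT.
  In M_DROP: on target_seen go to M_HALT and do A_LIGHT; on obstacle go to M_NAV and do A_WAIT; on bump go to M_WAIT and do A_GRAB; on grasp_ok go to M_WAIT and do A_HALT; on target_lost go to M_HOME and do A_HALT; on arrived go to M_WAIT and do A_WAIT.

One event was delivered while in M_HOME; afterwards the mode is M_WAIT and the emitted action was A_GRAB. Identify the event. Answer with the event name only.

try arrived: (M_HOME, arrived) → (M_NAV, A_GRAB)
try target_seen: (M_HOME, target_seen) → (M_HOME, A_RELEASE)
try obstacle: (M_HOME, obstacle) → (M_WAIT, A_GRAB)  ← matches
try target_lost: (M_HOME, target_lost) → (M_DROP, A_RELEASE)
try bump: (M_HOME, bump) → (M_HALT, A_GRAB)
try grasp_ok: (M_HOME, grasp_ok) → (M_NAV, A_LIGHT)

obstacle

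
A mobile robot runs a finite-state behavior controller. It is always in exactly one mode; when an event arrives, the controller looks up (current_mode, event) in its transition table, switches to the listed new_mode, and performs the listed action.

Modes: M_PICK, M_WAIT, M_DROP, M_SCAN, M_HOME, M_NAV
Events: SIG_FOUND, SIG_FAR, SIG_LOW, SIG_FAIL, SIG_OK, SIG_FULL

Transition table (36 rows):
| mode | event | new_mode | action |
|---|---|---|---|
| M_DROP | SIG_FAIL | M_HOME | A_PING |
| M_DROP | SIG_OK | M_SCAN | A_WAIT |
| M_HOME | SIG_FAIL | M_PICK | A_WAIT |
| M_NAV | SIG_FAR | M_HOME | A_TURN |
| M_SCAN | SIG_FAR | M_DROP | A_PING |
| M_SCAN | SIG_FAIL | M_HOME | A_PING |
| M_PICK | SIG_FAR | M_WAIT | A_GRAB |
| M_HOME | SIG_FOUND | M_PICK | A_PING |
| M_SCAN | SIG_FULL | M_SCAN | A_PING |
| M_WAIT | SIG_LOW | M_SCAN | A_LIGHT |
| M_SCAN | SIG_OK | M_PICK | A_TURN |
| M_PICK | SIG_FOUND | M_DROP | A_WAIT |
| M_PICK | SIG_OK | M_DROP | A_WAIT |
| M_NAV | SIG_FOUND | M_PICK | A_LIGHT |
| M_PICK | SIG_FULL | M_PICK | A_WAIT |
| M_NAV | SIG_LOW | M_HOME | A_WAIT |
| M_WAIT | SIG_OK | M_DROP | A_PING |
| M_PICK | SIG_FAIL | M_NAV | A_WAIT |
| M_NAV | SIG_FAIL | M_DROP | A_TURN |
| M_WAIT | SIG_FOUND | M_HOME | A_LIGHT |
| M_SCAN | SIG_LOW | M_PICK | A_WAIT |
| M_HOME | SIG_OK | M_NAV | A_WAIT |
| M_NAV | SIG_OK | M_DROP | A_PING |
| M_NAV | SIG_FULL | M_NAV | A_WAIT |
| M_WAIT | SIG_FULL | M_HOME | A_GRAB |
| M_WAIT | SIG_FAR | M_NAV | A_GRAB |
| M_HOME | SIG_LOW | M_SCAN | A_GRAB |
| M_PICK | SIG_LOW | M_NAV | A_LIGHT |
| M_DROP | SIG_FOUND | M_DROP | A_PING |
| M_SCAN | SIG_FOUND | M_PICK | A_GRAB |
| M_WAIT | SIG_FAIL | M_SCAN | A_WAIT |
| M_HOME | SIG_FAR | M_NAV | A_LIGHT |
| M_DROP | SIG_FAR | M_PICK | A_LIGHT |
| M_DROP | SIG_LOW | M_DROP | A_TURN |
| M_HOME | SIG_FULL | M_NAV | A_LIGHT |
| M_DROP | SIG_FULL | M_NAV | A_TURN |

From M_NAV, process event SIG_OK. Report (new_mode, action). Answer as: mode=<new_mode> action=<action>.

mode=M_DROP action=A_PING

current mode = M_NAV; filter table to that mode:
  (M_NAV, SIG_FAR) → (M_HOME, A_TURN)
  (M_NAV, SIG_FOUND) → (M_PICK, A_LIGHT)
  (M_NAV, SIG_LOW) → (M_HOME, A_WAIT)
  (M_NAV, SIG_FAIL) → (M_DROP, A_TURN)
  (M_NAV, SIG_OK) → (M_DROP, A_PING)  ← event matches
  (M_NAV, SIG_FULL) → (M_NAV, A_WAIT)
event = SIG_OK selects (M_DROP, A_PING)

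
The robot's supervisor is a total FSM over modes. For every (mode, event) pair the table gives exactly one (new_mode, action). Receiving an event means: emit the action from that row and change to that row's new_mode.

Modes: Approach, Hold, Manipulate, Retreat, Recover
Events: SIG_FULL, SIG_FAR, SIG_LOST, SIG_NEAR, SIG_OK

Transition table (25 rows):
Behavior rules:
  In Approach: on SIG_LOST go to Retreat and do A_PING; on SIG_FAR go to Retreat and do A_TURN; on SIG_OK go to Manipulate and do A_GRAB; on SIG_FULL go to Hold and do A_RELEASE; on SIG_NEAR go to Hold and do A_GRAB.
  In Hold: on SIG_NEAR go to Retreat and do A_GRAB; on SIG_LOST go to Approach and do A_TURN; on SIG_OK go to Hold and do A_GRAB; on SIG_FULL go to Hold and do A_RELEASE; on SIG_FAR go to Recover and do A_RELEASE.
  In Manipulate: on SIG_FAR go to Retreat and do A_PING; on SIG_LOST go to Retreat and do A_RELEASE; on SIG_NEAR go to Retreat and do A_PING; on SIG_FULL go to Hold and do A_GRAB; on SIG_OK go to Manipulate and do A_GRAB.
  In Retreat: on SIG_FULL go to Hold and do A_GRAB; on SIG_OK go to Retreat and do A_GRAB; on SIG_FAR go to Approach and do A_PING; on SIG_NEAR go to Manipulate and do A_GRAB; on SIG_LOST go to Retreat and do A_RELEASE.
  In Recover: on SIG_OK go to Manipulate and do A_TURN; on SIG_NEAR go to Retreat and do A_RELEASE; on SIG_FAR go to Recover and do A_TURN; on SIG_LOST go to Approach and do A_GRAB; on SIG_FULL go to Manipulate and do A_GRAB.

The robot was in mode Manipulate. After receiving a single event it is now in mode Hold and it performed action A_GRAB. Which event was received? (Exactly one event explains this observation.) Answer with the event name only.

try SIG_FULL: (Manipulate, SIG_FULL) → (Hold, A_GRAB)  ← matches
try SIG_FAR: (Manipulate, SIG_FAR) → (Retreat, A_PING)
try SIG_LOST: (Manipulate, SIG_LOST) → (Retreat, A_RELEASE)
try SIG_NEAR: (Manipulate, SIG_NEAR) → (Retreat, A_PING)
try SIG_OK: (Manipulate, SIG_OK) → (Manipulate, A_GRAB)

SIG_FULL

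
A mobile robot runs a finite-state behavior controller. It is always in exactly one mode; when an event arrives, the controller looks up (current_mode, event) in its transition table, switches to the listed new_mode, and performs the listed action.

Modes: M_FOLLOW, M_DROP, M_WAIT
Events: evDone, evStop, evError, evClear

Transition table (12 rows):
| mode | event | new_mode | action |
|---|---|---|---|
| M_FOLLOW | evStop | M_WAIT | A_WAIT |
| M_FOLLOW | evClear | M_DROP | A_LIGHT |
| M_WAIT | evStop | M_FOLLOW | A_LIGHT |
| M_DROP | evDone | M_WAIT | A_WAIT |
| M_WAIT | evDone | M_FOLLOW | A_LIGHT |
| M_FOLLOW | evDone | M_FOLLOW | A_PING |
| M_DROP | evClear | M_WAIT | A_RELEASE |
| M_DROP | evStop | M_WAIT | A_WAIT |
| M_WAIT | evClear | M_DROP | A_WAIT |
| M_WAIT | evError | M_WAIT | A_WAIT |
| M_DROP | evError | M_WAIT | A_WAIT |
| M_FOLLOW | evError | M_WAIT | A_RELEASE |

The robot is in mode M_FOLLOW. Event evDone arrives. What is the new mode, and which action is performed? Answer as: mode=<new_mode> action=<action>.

current mode = M_FOLLOW; filter table to that mode:
  (M_FOLLOW, evStop) → (M_WAIT, A_WAIT)
  (M_FOLLOW, evClear) → (M_DROP, A_LIGHT)
  (M_FOLLOW, evDone) → (M_FOLLOW, A_PING)  ← event matches
  (M_FOLLOW, evError) → (M_WAIT, A_RELEASE)
event = evDone selects (M_FOLLOW, A_PING)

mode=M_FOLLOW action=A_PING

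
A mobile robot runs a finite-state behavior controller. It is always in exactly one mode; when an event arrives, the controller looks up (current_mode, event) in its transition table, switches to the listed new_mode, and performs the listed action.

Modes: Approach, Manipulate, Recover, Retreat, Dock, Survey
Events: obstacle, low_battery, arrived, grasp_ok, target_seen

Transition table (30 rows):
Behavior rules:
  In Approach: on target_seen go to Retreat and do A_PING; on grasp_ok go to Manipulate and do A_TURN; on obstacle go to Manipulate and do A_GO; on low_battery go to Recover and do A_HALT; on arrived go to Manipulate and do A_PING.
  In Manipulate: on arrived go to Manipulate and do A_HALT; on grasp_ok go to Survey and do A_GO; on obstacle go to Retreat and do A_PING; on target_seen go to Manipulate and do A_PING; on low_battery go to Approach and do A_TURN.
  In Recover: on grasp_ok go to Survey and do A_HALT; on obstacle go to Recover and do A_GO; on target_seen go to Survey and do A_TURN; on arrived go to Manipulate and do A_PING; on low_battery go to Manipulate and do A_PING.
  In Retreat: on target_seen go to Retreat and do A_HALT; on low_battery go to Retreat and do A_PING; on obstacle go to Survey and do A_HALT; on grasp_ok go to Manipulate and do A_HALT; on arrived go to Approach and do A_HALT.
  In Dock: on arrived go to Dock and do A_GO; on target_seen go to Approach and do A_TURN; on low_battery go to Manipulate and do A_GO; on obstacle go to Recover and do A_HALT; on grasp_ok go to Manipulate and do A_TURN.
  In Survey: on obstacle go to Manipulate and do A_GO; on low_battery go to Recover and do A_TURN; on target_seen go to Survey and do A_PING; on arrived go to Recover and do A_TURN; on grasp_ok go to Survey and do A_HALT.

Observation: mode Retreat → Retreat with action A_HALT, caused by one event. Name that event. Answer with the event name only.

try obstacle: (Retreat, obstacle) → (Survey, A_HALT)
try low_battery: (Retreat, low_battery) → (Retreat, A_PING)
try arrived: (Retreat, arrived) → (Approach, A_HALT)
try grasp_ok: (Retreat, grasp_ok) → (Manipulate, A_HALT)
try target_seen: (Retreat, target_seen) → (Retreat, A_HALT)  ← matches

target_seen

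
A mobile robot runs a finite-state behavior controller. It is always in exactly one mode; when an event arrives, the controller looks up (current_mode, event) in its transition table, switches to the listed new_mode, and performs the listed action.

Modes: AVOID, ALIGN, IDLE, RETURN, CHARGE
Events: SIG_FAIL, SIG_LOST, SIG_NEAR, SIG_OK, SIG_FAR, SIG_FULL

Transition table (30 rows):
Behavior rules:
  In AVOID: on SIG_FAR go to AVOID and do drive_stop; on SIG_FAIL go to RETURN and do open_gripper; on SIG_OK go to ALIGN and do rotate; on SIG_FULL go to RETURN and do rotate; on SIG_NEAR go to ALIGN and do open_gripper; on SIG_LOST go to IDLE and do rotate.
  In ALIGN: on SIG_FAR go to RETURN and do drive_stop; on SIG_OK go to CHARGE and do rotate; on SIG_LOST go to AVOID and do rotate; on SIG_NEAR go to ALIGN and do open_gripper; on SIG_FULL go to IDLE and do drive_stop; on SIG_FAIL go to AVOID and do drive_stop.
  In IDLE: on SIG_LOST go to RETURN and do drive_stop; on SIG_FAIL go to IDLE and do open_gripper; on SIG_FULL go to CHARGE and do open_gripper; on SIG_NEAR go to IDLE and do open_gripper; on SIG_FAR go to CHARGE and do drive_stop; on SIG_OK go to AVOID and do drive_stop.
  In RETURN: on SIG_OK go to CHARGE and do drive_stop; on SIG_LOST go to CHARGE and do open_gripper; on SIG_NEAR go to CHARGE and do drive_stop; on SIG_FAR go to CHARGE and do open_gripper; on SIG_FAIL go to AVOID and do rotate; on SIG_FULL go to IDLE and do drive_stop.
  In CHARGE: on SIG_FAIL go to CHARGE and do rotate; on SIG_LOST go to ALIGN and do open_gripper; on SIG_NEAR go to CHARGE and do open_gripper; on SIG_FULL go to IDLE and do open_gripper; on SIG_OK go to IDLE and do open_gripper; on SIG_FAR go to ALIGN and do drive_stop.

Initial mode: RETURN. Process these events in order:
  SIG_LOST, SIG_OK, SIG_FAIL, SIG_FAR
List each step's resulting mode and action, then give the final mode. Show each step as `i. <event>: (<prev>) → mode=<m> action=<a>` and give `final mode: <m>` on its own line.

final mode: CHARGE

1. SIG_LOST: (RETURN) → mode=CHARGE action=open_gripper
2. SIG_OK: (CHARGE) → mode=IDLE action=open_gripper
3. SIG_FAIL: (IDLE) → mode=IDLE action=open_gripper
4. SIG_FAR: (IDLE) → mode=CHARGE action=drive_stop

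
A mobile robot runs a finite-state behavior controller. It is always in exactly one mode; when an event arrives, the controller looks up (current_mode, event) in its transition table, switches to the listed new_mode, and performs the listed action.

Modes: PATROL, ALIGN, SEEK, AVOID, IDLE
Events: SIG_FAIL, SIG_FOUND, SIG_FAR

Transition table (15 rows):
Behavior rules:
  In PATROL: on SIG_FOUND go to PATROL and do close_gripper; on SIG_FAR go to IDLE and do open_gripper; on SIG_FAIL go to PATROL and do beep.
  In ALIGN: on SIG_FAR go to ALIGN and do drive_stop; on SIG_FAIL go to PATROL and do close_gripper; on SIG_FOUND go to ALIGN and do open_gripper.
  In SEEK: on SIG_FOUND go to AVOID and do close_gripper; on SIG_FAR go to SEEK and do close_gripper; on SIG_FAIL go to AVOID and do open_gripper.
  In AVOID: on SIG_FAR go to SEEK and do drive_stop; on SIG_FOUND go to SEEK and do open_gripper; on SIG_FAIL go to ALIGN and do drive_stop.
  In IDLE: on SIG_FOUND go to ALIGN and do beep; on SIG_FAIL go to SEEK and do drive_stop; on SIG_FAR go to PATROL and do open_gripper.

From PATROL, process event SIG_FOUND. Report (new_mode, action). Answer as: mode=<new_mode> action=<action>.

current mode = PATROL; filter table to that mode:
  (PATROL, SIG_FOUND) → (PATROL, close_gripper)  ← event matches
  (PATROL, SIG_FAR) → (IDLE, open_gripper)
  (PATROL, SIG_FAIL) → (PATROL, beep)
event = SIG_FOUND selects (PATROL, close_gripper)

mode=PATROL action=close_gripper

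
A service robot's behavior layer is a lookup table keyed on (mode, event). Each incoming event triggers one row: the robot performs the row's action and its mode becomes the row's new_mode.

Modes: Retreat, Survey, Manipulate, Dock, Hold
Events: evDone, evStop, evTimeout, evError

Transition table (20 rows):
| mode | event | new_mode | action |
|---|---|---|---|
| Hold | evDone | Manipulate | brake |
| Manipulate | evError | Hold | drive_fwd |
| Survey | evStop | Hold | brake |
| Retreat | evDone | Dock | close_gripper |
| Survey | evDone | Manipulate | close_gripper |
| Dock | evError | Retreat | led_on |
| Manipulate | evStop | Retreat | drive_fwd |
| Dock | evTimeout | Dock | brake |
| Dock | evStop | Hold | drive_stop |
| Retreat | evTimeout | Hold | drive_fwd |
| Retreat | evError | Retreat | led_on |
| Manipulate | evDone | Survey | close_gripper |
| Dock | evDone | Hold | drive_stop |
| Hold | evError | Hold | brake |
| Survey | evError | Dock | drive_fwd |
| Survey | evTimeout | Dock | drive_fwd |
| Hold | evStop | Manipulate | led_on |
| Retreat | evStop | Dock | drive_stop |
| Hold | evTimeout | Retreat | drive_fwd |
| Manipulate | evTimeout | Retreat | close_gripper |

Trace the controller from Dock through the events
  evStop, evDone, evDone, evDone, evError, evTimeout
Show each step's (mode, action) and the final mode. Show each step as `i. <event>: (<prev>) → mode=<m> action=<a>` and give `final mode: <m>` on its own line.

1. evStop: (Dock) → mode=Hold action=drive_stop
2. evDone: (Hold) → mode=Manipulate action=brake
3. evDone: (Manipulate) → mode=Survey action=close_gripper
4. evDone: (Survey) → mode=Manipulate action=close_gripper
5. evError: (Manipulate) → mode=Hold action=drive_fwd
6. evTimeout: (Hold) → mode=Retreat action=drive_fwd

final mode: Retreat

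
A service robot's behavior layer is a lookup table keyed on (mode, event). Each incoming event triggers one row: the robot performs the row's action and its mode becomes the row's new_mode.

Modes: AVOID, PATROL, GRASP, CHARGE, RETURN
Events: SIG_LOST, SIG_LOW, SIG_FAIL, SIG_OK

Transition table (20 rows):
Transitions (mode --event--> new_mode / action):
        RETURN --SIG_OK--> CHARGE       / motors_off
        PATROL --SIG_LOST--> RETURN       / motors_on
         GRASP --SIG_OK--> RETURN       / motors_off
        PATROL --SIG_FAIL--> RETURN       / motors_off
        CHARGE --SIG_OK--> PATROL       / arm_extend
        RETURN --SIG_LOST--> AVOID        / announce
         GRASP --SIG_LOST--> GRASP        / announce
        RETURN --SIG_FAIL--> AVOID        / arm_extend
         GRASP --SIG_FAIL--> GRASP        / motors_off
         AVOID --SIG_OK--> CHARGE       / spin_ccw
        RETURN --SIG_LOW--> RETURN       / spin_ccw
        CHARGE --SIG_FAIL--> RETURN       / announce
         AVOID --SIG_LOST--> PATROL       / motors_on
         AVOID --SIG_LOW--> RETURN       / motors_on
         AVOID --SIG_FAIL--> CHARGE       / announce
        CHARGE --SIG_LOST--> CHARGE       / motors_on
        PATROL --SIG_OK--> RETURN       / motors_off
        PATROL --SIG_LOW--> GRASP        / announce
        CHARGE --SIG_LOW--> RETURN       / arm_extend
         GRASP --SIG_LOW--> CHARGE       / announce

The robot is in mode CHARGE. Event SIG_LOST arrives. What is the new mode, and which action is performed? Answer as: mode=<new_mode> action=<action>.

current mode = CHARGE; filter table to that mode:
  (CHARGE, SIG_OK) → (PATROL, arm_extend)
  (CHARGE, SIG_FAIL) → (RETURN, announce)
  (CHARGE, SIG_LOST) → (CHARGE, motors_on)  ← event matches
  (CHARGE, SIG_LOW) → (RETURN, arm_extend)
event = SIG_LOST selects (CHARGE, motors_on)

mode=CHARGE action=motors_on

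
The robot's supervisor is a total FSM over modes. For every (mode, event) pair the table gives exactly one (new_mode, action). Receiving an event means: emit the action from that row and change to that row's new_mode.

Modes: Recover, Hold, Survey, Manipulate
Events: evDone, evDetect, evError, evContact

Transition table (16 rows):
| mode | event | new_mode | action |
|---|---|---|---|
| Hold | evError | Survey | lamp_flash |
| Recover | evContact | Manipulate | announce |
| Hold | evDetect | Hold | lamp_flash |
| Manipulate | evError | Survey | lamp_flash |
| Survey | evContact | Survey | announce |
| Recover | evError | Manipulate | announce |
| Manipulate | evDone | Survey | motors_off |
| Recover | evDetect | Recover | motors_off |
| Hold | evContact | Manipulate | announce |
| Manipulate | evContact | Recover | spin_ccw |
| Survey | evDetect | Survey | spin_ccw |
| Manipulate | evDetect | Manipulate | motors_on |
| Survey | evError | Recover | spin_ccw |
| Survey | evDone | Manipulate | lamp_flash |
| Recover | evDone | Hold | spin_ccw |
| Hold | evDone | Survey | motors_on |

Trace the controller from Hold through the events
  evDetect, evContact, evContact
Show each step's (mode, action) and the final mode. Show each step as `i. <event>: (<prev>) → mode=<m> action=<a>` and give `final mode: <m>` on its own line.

1. evDetect: (Hold) → mode=Hold action=lamp_flash
2. evContact: (Hold) → mode=Manipulate action=announce
3. evContact: (Manipulate) → mode=Recover action=spin_ccw

final mode: Recover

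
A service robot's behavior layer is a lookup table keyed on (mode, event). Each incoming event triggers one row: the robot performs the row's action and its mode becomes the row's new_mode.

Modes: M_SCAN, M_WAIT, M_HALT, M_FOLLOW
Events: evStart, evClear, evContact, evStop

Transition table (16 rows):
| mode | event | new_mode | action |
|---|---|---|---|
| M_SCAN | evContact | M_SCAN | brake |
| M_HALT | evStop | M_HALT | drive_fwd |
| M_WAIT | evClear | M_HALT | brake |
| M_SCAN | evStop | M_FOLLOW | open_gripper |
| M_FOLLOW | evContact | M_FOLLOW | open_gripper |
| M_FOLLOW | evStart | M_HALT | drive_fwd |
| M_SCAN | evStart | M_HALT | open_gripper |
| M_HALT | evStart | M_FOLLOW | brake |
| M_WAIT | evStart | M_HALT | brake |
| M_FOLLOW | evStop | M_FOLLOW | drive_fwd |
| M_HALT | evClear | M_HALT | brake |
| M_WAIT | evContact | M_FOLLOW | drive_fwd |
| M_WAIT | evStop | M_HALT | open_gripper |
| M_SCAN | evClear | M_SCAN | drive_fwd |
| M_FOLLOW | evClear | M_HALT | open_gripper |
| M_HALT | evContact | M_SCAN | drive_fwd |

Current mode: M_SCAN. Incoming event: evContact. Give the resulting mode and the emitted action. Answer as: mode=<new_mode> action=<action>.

current mode = M_SCAN; filter table to that mode:
  (M_SCAN, evContact) → (M_SCAN, brake)  ← event matches
  (M_SCAN, evStop) → (M_FOLLOW, open_gripper)
  (M_SCAN, evStart) → (M_HALT, open_gripper)
  (M_SCAN, evClear) → (M_SCAN, drive_fwd)
event = evContact selects (M_SCAN, brake)

mode=M_SCAN action=brake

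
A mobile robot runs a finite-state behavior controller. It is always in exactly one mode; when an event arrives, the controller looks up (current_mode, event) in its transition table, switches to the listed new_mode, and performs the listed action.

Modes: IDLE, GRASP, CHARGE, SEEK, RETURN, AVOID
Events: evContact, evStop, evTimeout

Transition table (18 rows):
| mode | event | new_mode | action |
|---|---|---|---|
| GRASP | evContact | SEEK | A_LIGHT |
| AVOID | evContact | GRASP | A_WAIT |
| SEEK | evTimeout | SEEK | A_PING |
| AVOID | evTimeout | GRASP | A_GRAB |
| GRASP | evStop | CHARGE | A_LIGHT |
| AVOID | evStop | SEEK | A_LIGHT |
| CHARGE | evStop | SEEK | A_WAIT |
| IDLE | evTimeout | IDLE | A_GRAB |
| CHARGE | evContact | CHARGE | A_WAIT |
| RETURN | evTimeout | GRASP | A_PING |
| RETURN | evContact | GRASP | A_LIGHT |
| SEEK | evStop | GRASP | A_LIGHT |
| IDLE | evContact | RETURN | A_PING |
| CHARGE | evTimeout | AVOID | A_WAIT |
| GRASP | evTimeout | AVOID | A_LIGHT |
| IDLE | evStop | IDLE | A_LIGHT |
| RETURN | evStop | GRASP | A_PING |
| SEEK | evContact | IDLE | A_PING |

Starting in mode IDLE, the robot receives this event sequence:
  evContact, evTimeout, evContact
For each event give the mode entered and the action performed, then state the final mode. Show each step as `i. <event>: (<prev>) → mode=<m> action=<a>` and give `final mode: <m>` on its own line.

final mode: SEEK

1. evContact: (IDLE) → mode=RETURN action=A_PING
2. evTimeout: (RETURN) → mode=GRASP action=A_PING
3. evContact: (GRASP) → mode=SEEK action=A_LIGHT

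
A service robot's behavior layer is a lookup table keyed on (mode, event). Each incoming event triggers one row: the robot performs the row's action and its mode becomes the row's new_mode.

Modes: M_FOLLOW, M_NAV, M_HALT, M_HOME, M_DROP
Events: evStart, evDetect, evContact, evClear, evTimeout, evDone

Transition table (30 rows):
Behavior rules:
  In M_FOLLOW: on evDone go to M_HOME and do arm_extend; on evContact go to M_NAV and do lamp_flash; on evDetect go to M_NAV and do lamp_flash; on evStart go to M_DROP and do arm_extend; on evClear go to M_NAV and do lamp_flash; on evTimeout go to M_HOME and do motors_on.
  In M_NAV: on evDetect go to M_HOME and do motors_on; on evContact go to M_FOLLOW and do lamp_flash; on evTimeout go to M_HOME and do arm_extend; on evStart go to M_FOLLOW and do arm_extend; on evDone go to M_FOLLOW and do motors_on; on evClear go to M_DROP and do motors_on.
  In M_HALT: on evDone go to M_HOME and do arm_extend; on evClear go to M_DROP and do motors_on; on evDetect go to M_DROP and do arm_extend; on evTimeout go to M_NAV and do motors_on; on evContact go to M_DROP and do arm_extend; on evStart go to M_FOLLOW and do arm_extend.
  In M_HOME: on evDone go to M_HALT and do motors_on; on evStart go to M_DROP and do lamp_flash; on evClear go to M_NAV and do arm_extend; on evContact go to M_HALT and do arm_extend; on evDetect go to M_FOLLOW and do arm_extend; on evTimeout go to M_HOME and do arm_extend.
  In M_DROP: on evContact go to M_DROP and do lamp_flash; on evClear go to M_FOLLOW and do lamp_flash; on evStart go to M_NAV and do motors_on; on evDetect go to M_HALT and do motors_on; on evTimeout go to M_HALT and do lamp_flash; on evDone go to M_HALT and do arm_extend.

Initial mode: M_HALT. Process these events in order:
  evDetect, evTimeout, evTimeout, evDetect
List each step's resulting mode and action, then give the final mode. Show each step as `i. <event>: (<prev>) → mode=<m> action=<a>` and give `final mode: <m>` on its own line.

1. evDetect: (M_HALT) → mode=M_DROP action=arm_extend
2. evTimeout: (M_DROP) → mode=M_HALT action=lamp_flash
3. evTimeout: (M_HALT) → mode=M_NAV action=motors_on
4. evDetect: (M_NAV) → mode=M_HOME action=motors_on

final mode: M_HOME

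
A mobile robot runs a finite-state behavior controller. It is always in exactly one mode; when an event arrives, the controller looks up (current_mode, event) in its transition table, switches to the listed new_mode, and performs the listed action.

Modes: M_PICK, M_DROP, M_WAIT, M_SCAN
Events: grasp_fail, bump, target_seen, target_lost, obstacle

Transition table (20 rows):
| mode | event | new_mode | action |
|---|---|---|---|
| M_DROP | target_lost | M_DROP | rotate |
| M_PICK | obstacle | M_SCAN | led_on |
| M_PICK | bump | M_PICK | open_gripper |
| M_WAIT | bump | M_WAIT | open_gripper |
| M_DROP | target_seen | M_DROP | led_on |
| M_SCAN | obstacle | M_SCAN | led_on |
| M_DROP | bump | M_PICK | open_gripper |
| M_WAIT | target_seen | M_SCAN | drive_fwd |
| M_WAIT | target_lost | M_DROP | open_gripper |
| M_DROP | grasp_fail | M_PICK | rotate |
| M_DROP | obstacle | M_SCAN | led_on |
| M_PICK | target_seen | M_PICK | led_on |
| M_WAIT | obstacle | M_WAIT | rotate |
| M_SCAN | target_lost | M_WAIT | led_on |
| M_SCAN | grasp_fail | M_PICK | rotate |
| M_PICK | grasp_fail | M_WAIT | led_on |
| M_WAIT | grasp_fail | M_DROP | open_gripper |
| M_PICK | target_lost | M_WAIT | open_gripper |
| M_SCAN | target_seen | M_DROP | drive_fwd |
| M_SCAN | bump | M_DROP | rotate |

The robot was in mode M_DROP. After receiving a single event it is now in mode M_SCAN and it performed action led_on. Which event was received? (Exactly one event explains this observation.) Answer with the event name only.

try grasp_fail: (M_DROP, grasp_fail) → (M_PICK, rotate)
try bump: (M_DROP, bump) → (M_PICK, open_gripper)
try target_seen: (M_DROP, target_seen) → (M_DROP, led_on)
try target_lost: (M_DROP, target_lost) → (M_DROP, rotate)
try obstacle: (M_DROP, obstacle) → (M_SCAN, led_on)  ← matches

obstacle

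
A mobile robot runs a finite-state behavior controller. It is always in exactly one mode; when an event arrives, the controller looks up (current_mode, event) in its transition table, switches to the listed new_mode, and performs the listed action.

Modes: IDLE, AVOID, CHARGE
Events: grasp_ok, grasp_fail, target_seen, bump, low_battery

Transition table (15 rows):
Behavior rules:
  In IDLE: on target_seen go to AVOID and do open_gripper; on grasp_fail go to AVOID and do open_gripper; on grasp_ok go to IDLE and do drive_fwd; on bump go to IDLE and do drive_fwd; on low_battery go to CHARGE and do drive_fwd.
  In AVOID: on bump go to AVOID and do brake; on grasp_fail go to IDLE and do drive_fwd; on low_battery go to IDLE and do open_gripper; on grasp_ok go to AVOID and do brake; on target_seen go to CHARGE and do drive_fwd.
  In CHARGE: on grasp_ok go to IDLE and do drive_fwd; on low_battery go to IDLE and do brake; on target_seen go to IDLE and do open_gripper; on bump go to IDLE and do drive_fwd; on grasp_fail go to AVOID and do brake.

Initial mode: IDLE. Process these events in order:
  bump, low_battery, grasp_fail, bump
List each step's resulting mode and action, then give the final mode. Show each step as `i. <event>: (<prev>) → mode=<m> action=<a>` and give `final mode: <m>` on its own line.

final mode: AVOID

1. bump: (IDLE) → mode=IDLE action=drive_fwd
2. low_battery: (IDLE) → mode=CHARGE action=drive_fwd
3. grasp_fail: (CHARGE) → mode=AVOID action=brake
4. bump: (AVOID) → mode=AVOID action=brake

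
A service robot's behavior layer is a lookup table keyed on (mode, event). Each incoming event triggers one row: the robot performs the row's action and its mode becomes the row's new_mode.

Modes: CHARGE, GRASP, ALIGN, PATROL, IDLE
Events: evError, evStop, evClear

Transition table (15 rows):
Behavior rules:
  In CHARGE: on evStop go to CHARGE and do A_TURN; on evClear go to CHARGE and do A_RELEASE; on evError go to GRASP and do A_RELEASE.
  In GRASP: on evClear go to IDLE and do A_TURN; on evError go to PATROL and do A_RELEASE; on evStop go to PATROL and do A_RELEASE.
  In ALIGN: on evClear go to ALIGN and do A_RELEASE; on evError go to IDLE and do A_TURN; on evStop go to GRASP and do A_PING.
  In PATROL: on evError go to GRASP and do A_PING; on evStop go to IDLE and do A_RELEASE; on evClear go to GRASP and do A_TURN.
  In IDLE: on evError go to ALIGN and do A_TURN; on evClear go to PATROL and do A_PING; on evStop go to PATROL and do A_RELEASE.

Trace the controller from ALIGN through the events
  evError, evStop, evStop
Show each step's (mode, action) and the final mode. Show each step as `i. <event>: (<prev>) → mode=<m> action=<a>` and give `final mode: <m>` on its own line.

final mode: IDLE

1. evError: (ALIGN) → mode=IDLE action=A_TURN
2. evStop: (IDLE) → mode=PATROL action=A_RELEASE
3. evStop: (PATROL) → mode=IDLE action=A_RELEASE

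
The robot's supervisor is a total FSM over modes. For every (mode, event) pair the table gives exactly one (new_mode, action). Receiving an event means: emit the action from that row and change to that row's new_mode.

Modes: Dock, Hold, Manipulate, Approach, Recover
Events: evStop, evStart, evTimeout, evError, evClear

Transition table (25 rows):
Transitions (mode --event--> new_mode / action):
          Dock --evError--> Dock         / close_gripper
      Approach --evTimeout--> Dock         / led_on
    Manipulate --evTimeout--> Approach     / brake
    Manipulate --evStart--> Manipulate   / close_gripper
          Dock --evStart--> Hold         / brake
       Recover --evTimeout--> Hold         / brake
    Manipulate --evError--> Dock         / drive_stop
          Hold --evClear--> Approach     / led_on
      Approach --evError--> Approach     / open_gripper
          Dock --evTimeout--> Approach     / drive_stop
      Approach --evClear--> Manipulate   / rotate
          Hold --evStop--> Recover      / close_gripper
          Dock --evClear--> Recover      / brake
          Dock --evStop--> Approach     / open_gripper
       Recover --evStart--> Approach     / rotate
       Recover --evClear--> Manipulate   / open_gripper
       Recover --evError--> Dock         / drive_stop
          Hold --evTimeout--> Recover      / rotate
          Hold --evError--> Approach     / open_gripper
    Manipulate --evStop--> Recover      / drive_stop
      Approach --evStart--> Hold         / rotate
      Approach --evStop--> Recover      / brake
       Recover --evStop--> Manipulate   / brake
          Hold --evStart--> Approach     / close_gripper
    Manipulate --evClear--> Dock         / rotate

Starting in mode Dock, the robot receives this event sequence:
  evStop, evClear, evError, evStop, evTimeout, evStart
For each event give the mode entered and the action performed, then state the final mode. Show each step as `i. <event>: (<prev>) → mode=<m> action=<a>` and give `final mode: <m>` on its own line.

1. evStop: (Dock) → mode=Approach action=open_gripper
2. evClear: (Approach) → mode=Manipulate action=rotate
3. evError: (Manipulate) → mode=Dock action=drive_stop
4. evStop: (Dock) → mode=Approach action=open_gripper
5. evTimeout: (Approach) → mode=Dock action=led_on
6. evStart: (Dock) → mode=Hold action=brake

final mode: Hold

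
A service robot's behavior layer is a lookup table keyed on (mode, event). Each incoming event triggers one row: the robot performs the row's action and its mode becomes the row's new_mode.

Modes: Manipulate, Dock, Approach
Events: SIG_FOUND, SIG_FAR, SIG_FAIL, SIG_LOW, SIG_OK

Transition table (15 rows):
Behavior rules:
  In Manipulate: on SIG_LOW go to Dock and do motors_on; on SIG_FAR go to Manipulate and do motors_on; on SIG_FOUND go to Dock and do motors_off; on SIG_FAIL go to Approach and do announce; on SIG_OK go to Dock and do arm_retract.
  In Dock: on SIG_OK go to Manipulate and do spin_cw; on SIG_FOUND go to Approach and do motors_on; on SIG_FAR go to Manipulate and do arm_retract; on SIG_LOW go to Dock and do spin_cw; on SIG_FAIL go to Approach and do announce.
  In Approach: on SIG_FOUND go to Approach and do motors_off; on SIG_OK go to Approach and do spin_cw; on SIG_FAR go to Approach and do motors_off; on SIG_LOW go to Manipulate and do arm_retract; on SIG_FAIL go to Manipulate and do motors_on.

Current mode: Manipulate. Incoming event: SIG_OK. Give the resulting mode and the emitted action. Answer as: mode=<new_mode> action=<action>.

current mode = Manipulate; filter table to that mode:
  (Manipulate, SIG_LOW) → (Dock, motors_on)
  (Manipulate, SIG_FAR) → (Manipulate, motors_on)
  (Manipulate, SIG_FOUND) → (Dock, motors_off)
  (Manipulate, SIG_FAIL) → (Approach, announce)
  (Manipulate, SIG_OK) → (Dock, arm_retract)  ← event matches
event = SIG_OK selects (Dock, arm_retract)

mode=Dock action=arm_retract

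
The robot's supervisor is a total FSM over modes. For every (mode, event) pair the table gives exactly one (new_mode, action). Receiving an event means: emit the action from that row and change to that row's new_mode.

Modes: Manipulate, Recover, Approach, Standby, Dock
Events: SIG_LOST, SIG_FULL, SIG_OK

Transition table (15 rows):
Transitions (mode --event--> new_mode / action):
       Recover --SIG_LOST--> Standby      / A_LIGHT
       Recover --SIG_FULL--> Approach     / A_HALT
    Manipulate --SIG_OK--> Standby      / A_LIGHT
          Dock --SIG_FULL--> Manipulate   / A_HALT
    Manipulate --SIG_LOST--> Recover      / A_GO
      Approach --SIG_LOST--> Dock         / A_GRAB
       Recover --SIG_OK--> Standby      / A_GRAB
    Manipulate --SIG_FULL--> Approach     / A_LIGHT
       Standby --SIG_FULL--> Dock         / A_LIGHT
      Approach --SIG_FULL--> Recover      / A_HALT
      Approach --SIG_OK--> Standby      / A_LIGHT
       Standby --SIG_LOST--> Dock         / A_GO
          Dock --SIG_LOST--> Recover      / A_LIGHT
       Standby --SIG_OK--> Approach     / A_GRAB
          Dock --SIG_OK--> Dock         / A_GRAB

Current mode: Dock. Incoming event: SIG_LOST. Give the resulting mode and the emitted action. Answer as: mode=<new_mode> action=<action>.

current mode = Dock; filter table to that mode:
  (Dock, SIG_FULL) → (Manipulate, A_HALT)
  (Dock, SIG_LOST) → (Recover, A_LIGHT)  ← event matches
  (Dock, SIG_OK) → (Dock, A_GRAB)
event = SIG_LOST selects (Recover, A_LIGHT)

mode=Recover action=A_LIGHT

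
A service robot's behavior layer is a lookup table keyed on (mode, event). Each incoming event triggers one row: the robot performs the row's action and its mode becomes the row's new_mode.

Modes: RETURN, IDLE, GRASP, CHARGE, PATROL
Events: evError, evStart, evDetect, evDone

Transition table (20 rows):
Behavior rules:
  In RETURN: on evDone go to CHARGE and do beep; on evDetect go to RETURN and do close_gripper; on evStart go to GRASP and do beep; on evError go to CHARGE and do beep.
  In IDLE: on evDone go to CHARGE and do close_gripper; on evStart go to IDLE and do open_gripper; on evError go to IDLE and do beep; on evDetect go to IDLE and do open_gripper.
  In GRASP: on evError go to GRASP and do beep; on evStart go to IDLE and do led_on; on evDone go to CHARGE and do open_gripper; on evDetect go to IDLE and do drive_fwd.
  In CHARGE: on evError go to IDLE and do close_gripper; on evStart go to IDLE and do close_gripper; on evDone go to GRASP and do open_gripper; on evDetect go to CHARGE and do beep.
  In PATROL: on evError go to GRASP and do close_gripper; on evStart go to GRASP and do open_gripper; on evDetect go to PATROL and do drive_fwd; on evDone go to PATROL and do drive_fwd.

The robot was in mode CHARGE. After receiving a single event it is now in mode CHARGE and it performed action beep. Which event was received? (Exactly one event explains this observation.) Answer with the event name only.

try evError: (CHARGE, evError) → (IDLE, close_gripper)
try evStart: (CHARGE, evStart) → (IDLE, close_gripper)
try evDetect: (CHARGE, evDetect) → (CHARGE, beep)  ← matches
try evDone: (CHARGE, evDone) → (GRASP, open_gripper)

evDetect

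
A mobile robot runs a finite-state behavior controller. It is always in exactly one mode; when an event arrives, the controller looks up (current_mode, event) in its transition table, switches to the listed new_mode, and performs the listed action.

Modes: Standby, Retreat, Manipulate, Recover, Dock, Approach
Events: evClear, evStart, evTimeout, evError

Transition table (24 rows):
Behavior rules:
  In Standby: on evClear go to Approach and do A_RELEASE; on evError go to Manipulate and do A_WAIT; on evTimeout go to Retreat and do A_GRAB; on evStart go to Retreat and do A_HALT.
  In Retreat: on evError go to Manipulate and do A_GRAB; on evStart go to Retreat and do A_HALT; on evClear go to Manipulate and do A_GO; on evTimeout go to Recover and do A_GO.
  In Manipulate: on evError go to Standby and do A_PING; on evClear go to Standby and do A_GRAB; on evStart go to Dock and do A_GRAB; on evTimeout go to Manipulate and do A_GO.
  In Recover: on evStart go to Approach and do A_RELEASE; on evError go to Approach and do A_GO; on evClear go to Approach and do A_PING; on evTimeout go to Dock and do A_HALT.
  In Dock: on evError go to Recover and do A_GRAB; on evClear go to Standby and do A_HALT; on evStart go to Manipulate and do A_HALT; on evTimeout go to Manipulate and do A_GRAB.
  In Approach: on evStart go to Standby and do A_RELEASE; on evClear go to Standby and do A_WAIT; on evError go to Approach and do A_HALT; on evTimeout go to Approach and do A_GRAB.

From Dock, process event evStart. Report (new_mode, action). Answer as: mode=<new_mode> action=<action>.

current mode = Dock; filter table to that mode:
  (Dock, evError) → (Recover, A_GRAB)
  (Dock, evClear) → (Standby, A_HALT)
  (Dock, evStart) → (Manipulate, A_HALT)  ← event matches
  (Dock, evTimeout) → (Manipulate, A_GRAB)
event = evStart selects (Manipulate, A_HALT)

mode=Manipulate action=A_HALT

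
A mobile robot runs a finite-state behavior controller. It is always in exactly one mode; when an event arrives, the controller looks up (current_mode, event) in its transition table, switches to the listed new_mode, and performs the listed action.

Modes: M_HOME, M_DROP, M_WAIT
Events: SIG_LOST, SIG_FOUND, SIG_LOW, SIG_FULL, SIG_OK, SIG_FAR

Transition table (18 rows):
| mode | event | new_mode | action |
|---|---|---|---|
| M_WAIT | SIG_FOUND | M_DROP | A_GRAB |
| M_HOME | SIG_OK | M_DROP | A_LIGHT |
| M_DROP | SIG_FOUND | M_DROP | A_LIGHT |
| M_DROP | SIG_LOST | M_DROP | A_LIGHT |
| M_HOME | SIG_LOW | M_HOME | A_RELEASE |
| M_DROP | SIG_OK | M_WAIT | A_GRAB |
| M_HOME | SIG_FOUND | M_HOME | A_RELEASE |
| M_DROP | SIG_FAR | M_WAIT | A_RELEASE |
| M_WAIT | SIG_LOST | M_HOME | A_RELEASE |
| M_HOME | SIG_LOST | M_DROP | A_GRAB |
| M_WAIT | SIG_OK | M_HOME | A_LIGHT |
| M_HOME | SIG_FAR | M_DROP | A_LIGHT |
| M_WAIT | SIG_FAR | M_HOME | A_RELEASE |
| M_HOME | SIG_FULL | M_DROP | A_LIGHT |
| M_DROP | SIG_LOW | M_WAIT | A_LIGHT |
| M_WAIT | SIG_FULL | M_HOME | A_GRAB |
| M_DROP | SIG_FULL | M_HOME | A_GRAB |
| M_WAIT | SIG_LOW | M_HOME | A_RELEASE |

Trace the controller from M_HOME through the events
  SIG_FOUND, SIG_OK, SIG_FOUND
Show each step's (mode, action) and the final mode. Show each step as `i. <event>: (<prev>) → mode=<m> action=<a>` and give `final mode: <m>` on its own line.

final mode: M_DROP

1. SIG_FOUND: (M_HOME) → mode=M_HOME action=A_RELEASE
2. SIG_OK: (M_HOME) → mode=M_DROP action=A_LIGHT
3. SIG_FOUND: (M_DROP) → mode=M_DROP action=A_LIGHT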